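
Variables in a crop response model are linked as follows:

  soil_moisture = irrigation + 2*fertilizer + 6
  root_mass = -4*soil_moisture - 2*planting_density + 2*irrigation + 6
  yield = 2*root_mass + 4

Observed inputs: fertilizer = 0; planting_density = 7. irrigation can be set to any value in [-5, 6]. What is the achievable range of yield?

Substituting into the soil_moisture equation gives soil_moisture = irrigation + 6.
Substituting into the root_mass equation gives root_mass = -2*irrigation - 32.
Substituting into the yield equation gives yield = -4*irrigation - 60.
Linear in irrigation, so extremes are at the endpoints: irrigation = -5 gives yield = -40; irrigation = 6 gives yield = -84.

-84 to -40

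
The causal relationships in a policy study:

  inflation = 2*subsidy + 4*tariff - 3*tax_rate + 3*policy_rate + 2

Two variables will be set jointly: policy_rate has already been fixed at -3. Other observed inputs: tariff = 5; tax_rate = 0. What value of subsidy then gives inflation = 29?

subsidy = 8

With policy_rate held at -3:
Substituting into the inflation equation gives inflation = 2*subsidy + 13.
Solve 2*subsidy + 13 = 29: subsidy = (29 - 13) / 2 = 8.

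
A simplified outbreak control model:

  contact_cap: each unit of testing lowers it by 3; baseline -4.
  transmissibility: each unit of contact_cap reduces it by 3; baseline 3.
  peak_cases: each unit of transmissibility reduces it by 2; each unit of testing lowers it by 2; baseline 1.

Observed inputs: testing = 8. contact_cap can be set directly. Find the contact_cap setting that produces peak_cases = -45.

contact_cap = -4

Intervening on contact_cap fixes its value directly, overriding its dependence on testing.
Substituting into the peak_cases equation gives peak_cases = 6*contact_cap - 21.
Solve 6*contact_cap - 21 = -45: contact_cap = (-45 + 21) / 6 = -4.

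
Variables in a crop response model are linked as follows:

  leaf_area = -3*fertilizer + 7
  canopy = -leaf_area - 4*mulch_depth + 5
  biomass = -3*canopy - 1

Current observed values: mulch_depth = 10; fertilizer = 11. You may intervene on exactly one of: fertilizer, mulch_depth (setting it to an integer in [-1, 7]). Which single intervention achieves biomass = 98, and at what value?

set fertilizer = 3

Intervening on fertilizer: with other inputs at their observed values, biomass = -9*fertilizer + 125. Solving for 98 gives fertilizer = 3, within [-1, 7].
Intervening on mulch_depth: biomass = 12*mulch_depth - 94. Reaching 98 requires mulch_depth = 16, outside [-1, 7].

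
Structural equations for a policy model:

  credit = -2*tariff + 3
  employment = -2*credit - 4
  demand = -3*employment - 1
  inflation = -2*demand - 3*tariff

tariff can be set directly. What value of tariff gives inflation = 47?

tariff = 5

Substituting into the employment equation gives employment = 4*tariff - 10.
Substituting into the demand equation gives demand = -12*tariff + 29.
So inflation = 21*tariff - 58.
Solve 21*tariff - 58 = 47: tariff = (47 + 58) / 21 = 5.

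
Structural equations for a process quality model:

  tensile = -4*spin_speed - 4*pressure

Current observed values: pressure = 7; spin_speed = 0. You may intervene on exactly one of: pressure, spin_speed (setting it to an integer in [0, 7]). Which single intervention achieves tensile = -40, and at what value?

Intervening on pressure: tensile = -4*pressure. Reaching -40 requires pressure = 10, outside [0, 7].
Intervening on spin_speed: with other inputs at their observed values, tensile = -4*spin_speed - 28. Solving for -40 gives spin_speed = 3, within [0, 7].

set spin_speed = 3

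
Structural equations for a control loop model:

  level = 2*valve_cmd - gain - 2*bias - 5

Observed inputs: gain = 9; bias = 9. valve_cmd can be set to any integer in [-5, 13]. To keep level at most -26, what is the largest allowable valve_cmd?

valve_cmd = 3

Substituting into the level equation gives level = 2*valve_cmd - 32.
Require 2*valve_cmd - 32 ≤ -26, so valve_cmd ≤ 3.
The largest integer in [-5, 13] satisfying this is 3.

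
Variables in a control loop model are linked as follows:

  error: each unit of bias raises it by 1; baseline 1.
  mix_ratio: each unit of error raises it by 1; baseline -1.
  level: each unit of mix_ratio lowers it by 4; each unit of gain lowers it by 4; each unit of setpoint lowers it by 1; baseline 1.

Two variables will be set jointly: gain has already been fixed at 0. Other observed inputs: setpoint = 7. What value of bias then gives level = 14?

With gain held at 0:
Substituting into the mix_ratio equation gives mix_ratio = bias.
Substituting into the level equation gives level = -4*bias - 6.
Solve -4*bias - 6 = 14: bias = (14 + 6) / -4 = -5.

bias = -5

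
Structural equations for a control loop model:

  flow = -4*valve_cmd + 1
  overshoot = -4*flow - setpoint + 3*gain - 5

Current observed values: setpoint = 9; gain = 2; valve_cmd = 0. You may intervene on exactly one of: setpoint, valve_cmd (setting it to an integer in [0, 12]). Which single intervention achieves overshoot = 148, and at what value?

set valve_cmd = 10

Intervening on setpoint: overshoot = -setpoint - 3. Reaching 148 requires setpoint = -151, outside [0, 12].
Intervening on valve_cmd: with other inputs at their observed values, overshoot = 16*valve_cmd - 12. Solving for 148 gives valve_cmd = 10, within [0, 12].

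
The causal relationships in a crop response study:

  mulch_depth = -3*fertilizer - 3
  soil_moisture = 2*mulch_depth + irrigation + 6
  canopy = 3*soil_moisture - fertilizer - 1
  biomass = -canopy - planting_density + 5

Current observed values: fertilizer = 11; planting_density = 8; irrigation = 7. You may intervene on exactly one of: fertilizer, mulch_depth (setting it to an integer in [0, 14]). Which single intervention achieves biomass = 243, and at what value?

set fertilizer = 14

Intervening on fertilizer: with other inputs at their observed values, biomass = 19*fertilizer - 23. Solving for 243 gives fertilizer = 14, within [0, 14].
Intervening on mulch_depth: biomass = -6*mulch_depth - 30. Reaching 243 requires mulch_depth = -91/2, not an integer.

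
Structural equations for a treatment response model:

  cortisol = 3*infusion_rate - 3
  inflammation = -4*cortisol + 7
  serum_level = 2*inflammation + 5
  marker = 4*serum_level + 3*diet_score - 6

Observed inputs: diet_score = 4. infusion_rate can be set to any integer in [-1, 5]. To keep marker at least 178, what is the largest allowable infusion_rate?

infusion_rate = 0

Substituting into the inflammation equation gives inflammation = -12*infusion_rate + 19.
Substituting into the serum_level equation gives serum_level = -24*infusion_rate + 43.
Substituting into the marker equation gives marker = -96*infusion_rate + 178.
Require -96*infusion_rate + 178 ≥ 178, so infusion_rate ≤ 0.
The largest integer in [-1, 5] satisfying this is 0.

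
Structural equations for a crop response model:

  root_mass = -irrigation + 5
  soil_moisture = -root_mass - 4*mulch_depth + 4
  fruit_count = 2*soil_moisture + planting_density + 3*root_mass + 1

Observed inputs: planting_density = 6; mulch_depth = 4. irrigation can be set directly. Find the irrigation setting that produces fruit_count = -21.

Substituting into the soil_moisture equation gives soil_moisture = irrigation - 17.
So fruit_count = -irrigation - 12.
Solve -irrigation - 12 = -21: irrigation = (-21 + 12) / -1 = 9.

irrigation = 9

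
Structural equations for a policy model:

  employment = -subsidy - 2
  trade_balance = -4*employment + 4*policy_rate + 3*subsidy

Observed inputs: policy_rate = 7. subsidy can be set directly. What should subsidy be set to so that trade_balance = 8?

Substituting into the trade_balance equation gives trade_balance = 7*subsidy + 36.
Solve 7*subsidy + 36 = 8: subsidy = (8 - 36) / 7 = -4.

subsidy = -4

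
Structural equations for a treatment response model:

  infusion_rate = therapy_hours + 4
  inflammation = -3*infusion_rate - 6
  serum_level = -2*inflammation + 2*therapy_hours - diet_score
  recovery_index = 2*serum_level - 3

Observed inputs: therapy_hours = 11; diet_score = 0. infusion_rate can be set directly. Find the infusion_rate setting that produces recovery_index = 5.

Intervening on infusion_rate fixes its value directly, overriding its dependence on therapy_hours.
Substituting into the serum_level equation gives serum_level = 6*infusion_rate + 34.
So recovery_index = 12*infusion_rate + 65.
Solve 12*infusion_rate + 65 = 5: infusion_rate = (5 - 65) / 12 = -5.

infusion_rate = -5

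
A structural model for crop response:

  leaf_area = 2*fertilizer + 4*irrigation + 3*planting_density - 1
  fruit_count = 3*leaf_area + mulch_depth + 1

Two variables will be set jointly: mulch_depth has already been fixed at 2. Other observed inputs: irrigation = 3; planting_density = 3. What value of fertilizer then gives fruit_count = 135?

fertilizer = 12

With mulch_depth held at 2:
Substituting into the leaf_area equation gives leaf_area = 2*fertilizer + 20.
Substituting into the fruit_count equation gives fruit_count = 6*fertilizer + 63.
Solve 6*fertilizer + 63 = 135: fertilizer = (135 - 63) / 6 = 12.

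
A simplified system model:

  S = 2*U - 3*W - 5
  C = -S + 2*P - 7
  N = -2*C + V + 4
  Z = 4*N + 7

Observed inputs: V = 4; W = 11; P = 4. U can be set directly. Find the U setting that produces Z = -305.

U = -2

Substituting into the S equation gives S = 2*U - 38.
Substituting into the C equation gives C = -2*U + 39.
So N = 4*U - 70.
Substituting into the Z equation gives Z = 16*U - 273.
Solve 16*U - 273 = -305: U = (-305 + 273) / 16 = -2.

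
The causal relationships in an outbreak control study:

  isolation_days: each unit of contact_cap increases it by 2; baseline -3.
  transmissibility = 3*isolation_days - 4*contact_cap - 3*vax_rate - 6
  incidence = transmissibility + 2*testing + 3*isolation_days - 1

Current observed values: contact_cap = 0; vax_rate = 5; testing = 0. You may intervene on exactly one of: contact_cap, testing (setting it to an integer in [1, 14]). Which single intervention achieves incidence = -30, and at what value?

set testing = 5

Intervening on contact_cap: incidence = 8*contact_cap - 40. Reaching -30 requires contact_cap = 5/4, not an integer.
Intervening on testing: with other inputs at their observed values, incidence = 2*testing - 40. Solving for -30 gives testing = 5, within [1, 14].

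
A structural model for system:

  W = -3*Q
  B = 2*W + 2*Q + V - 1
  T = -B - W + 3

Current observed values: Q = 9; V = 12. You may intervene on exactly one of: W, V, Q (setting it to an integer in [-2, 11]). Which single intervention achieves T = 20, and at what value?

set Q = 4

Intervening on W: T = -3*W - 26. Reaching 20 requires W = -46/3, not an integer.
Intervening on V: T = -V + 67. Reaching 20 requires V = 47, outside [-2, 11].
Intervening on Q: with other inputs at their observed values, T = 7*Q - 8. Solving for 20 gives Q = 4, within [-2, 11].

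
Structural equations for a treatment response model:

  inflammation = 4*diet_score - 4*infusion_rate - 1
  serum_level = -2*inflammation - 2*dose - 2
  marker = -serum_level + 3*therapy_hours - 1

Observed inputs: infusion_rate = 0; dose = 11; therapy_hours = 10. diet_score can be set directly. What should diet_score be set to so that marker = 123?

diet_score = 9

Substituting into the inflammation equation gives inflammation = 4*diet_score - 1.
serum_level becomes -8*diet_score - 22.
This gives marker = 8*diet_score + 51.
Solve 8*diet_score + 51 = 123: diet_score = (123 - 51) / 8 = 9.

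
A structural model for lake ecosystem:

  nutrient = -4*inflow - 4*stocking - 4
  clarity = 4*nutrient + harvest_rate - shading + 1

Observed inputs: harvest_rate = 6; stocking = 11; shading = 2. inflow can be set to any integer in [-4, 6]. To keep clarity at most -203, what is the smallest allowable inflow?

inflow = 1

Substituting into the nutrient equation gives nutrient = -4*inflow - 48.
This gives clarity = -16*inflow - 187.
Require -16*inflow - 187 ≤ -203, so inflow ≥ 1.
The smallest integer in [-4, 6] satisfying this is 1.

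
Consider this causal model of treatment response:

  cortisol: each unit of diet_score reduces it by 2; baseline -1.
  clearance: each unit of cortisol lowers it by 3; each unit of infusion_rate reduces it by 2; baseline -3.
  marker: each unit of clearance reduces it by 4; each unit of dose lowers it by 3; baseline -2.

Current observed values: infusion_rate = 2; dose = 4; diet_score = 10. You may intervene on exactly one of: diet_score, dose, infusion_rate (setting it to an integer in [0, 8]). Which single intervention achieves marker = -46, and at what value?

set diet_score = 2

Intervening on diet_score: with other inputs at their observed values, marker = -24*diet_score + 2. Solving for -46 gives diet_score = 2, within [0, 8].
Intervening on dose: marker = -3*dose - 226. Reaching -46 requires dose = -60, outside [0, 8].
Intervening on infusion_rate: marker = 8*infusion_rate - 254. Reaching -46 requires infusion_rate = 26, outside [0, 8].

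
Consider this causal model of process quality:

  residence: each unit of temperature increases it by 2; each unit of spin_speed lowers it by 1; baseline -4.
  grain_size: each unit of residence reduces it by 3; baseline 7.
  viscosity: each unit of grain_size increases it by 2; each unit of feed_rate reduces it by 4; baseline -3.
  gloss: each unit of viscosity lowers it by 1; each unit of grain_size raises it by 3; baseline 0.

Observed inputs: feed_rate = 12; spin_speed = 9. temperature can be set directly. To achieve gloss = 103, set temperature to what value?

Substituting into the residence equation gives residence = 2*temperature - 13.
grain_size becomes -6*temperature + 46.
So viscosity = -12*temperature + 41.
Substituting into the gloss equation gives gloss = -6*temperature + 97.
Solve -6*temperature + 97 = 103: temperature = (103 - 97) / -6 = -1.

temperature = -1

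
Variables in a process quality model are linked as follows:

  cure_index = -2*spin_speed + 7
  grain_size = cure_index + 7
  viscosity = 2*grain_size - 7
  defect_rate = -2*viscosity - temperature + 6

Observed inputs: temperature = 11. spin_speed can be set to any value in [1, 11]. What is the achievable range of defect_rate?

-39 to 41

Substituting into the grain_size equation gives grain_size = -2*spin_speed + 14.
So viscosity = -4*spin_speed + 21.
So defect_rate = 8*spin_speed - 47.
Linear in spin_speed, so extremes are at the endpoints: spin_speed = 1 gives defect_rate = -39; spin_speed = 11 gives defect_rate = 41.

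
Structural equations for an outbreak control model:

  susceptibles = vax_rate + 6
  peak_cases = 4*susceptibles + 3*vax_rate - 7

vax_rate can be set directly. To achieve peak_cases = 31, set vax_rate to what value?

vax_rate = 2

Substituting into the peak_cases equation gives peak_cases = 7*vax_rate + 17.
Solve 7*vax_rate + 17 = 31: vax_rate = (31 - 17) / 7 = 2.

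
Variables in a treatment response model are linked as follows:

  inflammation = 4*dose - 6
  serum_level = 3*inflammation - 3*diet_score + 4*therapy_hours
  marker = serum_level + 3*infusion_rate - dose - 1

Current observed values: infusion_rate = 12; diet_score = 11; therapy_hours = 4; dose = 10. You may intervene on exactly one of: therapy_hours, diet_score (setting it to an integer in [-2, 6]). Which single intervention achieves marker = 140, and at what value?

set diet_score = 1

Intervening on therapy_hours: marker = 4*therapy_hours + 94. Reaching 140 requires therapy_hours = 23/2, not an integer.
Intervening on diet_score: with other inputs at their observed values, marker = -3*diet_score + 143. Solving for 140 gives diet_score = 1, within [-2, 6].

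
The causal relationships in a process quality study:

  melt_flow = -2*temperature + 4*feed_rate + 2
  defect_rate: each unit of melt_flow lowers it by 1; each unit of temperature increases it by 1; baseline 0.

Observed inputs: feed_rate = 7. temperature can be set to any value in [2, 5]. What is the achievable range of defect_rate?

Substituting into the melt_flow equation gives melt_flow = -2*temperature + 30.
This gives defect_rate = 3*temperature - 30.
Linear in temperature, so extremes are at the endpoints: temperature = 2 gives defect_rate = -24; temperature = 5 gives defect_rate = -15.

-24 to -15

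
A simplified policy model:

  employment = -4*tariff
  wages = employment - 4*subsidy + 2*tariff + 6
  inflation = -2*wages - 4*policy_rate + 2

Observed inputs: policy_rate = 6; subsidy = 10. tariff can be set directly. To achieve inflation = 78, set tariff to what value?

Substituting into the wages equation gives wages = -2*tariff - 34.
Substituting into the inflation equation gives inflation = 4*tariff + 46.
Solve 4*tariff + 46 = 78: tariff = (78 - 46) / 4 = 8.

tariff = 8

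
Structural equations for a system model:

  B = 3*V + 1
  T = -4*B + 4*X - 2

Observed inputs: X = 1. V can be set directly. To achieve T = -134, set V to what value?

Substituting into the T equation gives T = -12*V - 2.
Solve -12*V - 2 = -134: V = (-134 + 2) / -12 = 11.

V = 11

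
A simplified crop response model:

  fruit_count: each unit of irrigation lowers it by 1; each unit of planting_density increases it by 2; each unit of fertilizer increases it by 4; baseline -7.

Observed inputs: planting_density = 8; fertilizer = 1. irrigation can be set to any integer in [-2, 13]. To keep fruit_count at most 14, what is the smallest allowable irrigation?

Substituting into the fruit_count equation gives fruit_count = -irrigation + 13.
Require -irrigation + 13 ≤ 14, so irrigation ≥ -1.
The smallest integer in [-2, 13] satisfying this is -1.

irrigation = -1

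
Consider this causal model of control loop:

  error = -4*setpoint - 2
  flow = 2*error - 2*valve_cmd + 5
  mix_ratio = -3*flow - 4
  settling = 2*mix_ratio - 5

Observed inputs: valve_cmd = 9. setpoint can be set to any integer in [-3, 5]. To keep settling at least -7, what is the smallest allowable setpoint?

Substituting into the flow equation gives flow = -8*setpoint - 17.
Substituting into the mix_ratio equation gives mix_ratio = 24*setpoint + 47.
Substituting into the settling equation gives settling = 48*setpoint + 89.
Require 48*setpoint + 89 ≥ -7, so setpoint ≥ -2.
The smallest integer in [-3, 5] satisfying this is -2.

setpoint = -2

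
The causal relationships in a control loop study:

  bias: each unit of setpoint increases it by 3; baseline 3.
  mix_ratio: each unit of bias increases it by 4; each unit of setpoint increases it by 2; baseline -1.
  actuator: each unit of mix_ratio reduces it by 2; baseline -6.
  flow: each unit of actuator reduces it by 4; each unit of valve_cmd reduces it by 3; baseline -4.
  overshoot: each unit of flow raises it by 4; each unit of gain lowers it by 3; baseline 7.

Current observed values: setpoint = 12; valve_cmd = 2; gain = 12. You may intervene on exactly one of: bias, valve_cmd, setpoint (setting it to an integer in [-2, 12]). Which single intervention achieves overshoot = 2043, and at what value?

Intervening on bias: with other inputs at their observed values, overshoot = 128*bias + 763. Solving for 2043 gives bias = 10, within [-2, 12].
Intervening on valve_cmd: overshoot = -12*valve_cmd + 5779. Reaching 2043 requires valve_cmd = 934/3, not an integer.
Intervening on setpoint: overshoot = 448*setpoint + 379. Reaching 2043 requires setpoint = 26/7, not an integer.

set bias = 10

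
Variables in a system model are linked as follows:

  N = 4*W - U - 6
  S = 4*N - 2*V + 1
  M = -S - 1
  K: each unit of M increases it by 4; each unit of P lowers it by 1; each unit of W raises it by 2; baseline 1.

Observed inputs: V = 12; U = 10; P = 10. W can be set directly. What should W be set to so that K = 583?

Substituting into the N equation gives N = 4*W - 16.
S becomes 16*W - 87.
M becomes -16*W + 86.
Substituting into the K equation gives K = -62*W + 335.
Solve -62*W + 335 = 583: W = (583 - 335) / -62 = -4.

W = -4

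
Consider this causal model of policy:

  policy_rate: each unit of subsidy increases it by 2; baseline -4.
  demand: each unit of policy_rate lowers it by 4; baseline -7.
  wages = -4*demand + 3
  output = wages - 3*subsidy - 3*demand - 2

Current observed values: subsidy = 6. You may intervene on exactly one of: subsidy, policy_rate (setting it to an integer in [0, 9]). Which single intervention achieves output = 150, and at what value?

Intervening on subsidy: with other inputs at their observed values, output = 53*subsidy - 62. Solving for 150 gives subsidy = 4, within [0, 9].
Intervening on policy_rate: output = 28*policy_rate + 32. Reaching 150 requires policy_rate = 59/14, not an integer.

set subsidy = 4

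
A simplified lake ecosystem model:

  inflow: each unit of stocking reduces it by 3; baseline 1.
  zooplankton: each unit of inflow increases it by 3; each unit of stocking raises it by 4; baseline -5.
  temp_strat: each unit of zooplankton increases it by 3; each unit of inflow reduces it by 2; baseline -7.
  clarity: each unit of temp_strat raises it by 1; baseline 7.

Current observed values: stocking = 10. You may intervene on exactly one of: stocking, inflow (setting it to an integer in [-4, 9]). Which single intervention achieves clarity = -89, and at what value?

set stocking = 9

Intervening on stocking: with other inputs at their observed values, clarity = -9*stocking - 8. Solving for -89 gives stocking = 9, within [-4, 9].
Intervening on inflow: clarity = 7*inflow + 105. Reaching -89 requires inflow = -194/7, not an integer.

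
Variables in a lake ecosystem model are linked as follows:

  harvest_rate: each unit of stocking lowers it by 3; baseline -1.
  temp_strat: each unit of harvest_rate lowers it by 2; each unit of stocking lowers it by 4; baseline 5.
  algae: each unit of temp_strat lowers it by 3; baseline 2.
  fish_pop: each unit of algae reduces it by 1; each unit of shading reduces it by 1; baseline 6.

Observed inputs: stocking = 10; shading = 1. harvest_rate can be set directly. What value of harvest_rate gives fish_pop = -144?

Intervening on harvest_rate fixes its value directly, overriding its dependence on stocking.
Substituting into the temp_strat equation gives temp_strat = -2*harvest_rate - 35.
Substituting into the algae equation gives algae = 6*harvest_rate + 107.
This gives fish_pop = -6*harvest_rate - 102.
Solve -6*harvest_rate - 102 = -144: harvest_rate = (-144 + 102) / -6 = 7.

harvest_rate = 7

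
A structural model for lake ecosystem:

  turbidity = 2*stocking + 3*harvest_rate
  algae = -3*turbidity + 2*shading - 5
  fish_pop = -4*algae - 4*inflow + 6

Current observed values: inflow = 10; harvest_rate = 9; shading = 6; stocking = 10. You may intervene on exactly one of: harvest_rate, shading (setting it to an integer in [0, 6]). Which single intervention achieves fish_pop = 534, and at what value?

Intervening on harvest_rate: fish_pop = 36*harvest_rate + 178. Reaching 534 requires harvest_rate = 89/9, not an integer.
Intervening on shading: with other inputs at their observed values, fish_pop = -8*shading + 550. Solving for 534 gives shading = 2, within [0, 6].

set shading = 2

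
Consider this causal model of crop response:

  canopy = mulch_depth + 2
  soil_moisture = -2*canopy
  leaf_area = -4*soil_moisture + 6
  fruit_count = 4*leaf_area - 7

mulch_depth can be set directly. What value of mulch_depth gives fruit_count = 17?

Substituting into the soil_moisture equation gives soil_moisture = -2*mulch_depth - 4.
Substituting into the leaf_area equation gives leaf_area = 8*mulch_depth + 22.
Substituting into the fruit_count equation gives fruit_count = 32*mulch_depth + 81.
Solve 32*mulch_depth + 81 = 17: mulch_depth = (17 - 81) / 32 = -2.

mulch_depth = -2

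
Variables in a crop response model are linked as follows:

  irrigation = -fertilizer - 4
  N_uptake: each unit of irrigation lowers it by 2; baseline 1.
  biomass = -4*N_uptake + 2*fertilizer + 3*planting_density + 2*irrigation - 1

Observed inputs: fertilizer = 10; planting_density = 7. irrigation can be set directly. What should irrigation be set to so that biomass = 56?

irrigation = 2

Intervening on irrigation fixes its value directly, overriding its dependence on fertilizer.
Substituting into the biomass equation gives biomass = 10*irrigation + 36.
Solve 10*irrigation + 36 = 56: irrigation = (56 - 36) / 10 = 2.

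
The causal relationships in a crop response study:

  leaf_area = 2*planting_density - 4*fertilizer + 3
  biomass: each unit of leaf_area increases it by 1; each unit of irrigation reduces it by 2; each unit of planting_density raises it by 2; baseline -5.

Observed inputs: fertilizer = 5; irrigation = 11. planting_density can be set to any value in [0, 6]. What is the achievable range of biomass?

Substituting into the leaf_area equation gives leaf_area = 2*planting_density - 17.
Substituting into the biomass equation gives biomass = 4*planting_density - 44.
Linear in planting_density, so extremes are at the endpoints: planting_density = 0 gives biomass = -44; planting_density = 6 gives biomass = -20.

-44 to -20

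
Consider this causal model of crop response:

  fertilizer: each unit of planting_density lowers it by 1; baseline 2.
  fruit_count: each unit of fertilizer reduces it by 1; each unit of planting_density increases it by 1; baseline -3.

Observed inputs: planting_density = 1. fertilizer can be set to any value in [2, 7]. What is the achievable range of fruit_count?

-9 to -4

Intervening on fertilizer fixes its value directly, overriding its dependence on planting_density.
Substituting into the fruit_count equation gives fruit_count = -fertilizer - 2.
Linear in fertilizer, so extremes are at the endpoints: fertilizer = 2 gives fruit_count = -4; fertilizer = 7 gives fruit_count = -9.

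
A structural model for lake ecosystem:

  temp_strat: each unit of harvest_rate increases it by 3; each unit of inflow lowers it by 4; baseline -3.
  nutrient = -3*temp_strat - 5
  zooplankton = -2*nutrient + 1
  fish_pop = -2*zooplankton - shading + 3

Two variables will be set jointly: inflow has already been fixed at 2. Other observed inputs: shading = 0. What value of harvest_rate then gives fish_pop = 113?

harvest_rate = 0

With inflow held at 2:
Substituting into the temp_strat equation gives temp_strat = 3*harvest_rate - 11.
Substituting into the nutrient equation gives nutrient = -9*harvest_rate + 28.
So zooplankton = 18*harvest_rate - 55.
Substituting into the fish_pop equation gives fish_pop = -36*harvest_rate + 113.
Solve -36*harvest_rate + 113 = 113: harvest_rate = (113 - 113) / -36 = 0.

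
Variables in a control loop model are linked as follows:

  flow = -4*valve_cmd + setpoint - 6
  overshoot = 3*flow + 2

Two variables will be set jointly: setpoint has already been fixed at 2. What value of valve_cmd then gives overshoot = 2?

With setpoint held at 2:
Substituting into the flow equation gives flow = -4*valve_cmd - 4.
This gives overshoot = -12*valve_cmd - 10.
Solve -12*valve_cmd - 10 = 2: valve_cmd = (2 + 10) / -12 = -1.

valve_cmd = -1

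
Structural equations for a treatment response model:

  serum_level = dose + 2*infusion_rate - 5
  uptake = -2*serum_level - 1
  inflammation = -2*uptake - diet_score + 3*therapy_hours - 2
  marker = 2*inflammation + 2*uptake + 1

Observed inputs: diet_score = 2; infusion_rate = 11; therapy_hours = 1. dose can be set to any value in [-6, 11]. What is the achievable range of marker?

45 to 113

Substituting into the serum_level equation gives serum_level = dose + 17.
This gives uptake = -2*dose - 35.
This gives inflammation = 4*dose + 69.
Substituting into the marker equation gives marker = 4*dose + 69.
Linear in dose, so extremes are at the endpoints: dose = -6 gives marker = 45; dose = 11 gives marker = 113.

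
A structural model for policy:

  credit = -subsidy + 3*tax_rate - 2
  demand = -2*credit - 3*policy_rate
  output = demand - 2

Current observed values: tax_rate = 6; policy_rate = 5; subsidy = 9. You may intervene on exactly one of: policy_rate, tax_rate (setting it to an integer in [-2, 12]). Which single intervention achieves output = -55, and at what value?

Intervening on policy_rate: output = -3*policy_rate - 16. Reaching -55 requires policy_rate = 13, outside [-2, 12].
Intervening on tax_rate: with other inputs at their observed values, output = -6*tax_rate + 5. Solving for -55 gives tax_rate = 10, within [-2, 12].

set tax_rate = 10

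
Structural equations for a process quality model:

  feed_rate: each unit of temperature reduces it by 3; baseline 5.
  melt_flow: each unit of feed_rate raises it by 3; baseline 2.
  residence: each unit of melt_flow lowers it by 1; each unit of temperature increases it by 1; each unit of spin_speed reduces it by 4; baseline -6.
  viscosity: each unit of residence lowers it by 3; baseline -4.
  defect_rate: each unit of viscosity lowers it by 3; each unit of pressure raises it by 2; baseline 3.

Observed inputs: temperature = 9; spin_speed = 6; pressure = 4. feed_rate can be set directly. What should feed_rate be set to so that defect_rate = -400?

feed_rate = 8

Intervening on feed_rate fixes its value directly, overriding its dependence on temperature.
Substituting into the residence equation gives residence = -3*feed_rate - 23.
Substituting into the viscosity equation gives viscosity = 9*feed_rate + 65.
Substituting into the defect_rate equation gives defect_rate = -27*feed_rate - 184.
Solve -27*feed_rate - 184 = -400: feed_rate = (-400 + 184) / -27 = 8.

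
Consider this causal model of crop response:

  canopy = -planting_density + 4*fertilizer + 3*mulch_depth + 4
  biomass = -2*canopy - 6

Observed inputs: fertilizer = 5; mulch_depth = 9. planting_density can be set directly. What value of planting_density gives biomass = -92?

Substituting into the canopy equation gives canopy = -planting_density + 51.
Substituting into the biomass equation gives biomass = 2*planting_density - 108.
Solve 2*planting_density - 108 = -92: planting_density = (-92 + 108) / 2 = 8.

planting_density = 8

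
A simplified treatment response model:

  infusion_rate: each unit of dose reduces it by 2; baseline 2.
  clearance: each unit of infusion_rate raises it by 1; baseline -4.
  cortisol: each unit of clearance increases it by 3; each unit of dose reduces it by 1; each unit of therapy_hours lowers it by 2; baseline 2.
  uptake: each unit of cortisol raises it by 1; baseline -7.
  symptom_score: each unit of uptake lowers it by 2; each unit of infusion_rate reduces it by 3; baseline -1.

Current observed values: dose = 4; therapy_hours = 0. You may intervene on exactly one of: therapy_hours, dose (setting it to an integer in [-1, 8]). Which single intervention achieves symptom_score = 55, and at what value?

set dose = 2

Intervening on therapy_hours: symptom_score = 4*therapy_hours + 95. Reaching 55 requires therapy_hours = -10, outside [-1, 8].
Intervening on dose: with other inputs at their observed values, symptom_score = 20*dose + 15. Solving for 55 gives dose = 2, within [-1, 8].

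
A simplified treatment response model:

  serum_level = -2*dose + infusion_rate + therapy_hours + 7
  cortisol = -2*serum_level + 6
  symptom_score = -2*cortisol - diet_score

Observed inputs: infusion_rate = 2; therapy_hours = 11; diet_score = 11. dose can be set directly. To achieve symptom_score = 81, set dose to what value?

Substituting into the serum_level equation gives serum_level = -2*dose + 20.
Substituting into the cortisol equation gives cortisol = 4*dose - 34.
Substituting into the symptom_score equation gives symptom_score = -8*dose + 57.
Solve -8*dose + 57 = 81: dose = (81 - 57) / -8 = -3.

dose = -3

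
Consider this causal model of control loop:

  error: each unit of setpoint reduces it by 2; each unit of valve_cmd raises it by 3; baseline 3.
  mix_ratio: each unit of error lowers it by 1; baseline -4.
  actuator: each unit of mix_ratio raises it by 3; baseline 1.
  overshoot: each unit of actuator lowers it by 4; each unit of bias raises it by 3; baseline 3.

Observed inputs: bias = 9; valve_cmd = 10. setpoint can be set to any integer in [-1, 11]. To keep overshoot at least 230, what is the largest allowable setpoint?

setpoint = 10

Substituting into the error equation gives error = -2*setpoint + 33.
Substituting into the mix_ratio equation gives mix_ratio = 2*setpoint - 37.
actuator becomes 6*setpoint - 110.
Substituting into the overshoot equation gives overshoot = -24*setpoint + 470.
Require -24*setpoint + 470 ≥ 230, so setpoint ≤ 10.
The largest integer in [-1, 11] satisfying this is 10.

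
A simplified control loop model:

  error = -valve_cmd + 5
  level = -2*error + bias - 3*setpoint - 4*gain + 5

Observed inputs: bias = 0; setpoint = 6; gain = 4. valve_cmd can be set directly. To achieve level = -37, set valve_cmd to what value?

Substituting into the level equation gives level = 2*valve_cmd - 39.
Solve 2*valve_cmd - 39 = -37: valve_cmd = (-37 + 39) / 2 = 1.

valve_cmd = 1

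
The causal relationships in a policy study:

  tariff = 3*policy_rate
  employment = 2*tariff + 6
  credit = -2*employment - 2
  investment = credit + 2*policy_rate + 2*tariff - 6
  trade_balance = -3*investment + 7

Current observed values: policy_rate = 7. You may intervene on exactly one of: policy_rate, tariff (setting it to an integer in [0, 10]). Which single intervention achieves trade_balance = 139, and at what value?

Intervening on policy_rate: with other inputs at their observed values, trade_balance = 12*policy_rate + 67. Solving for 139 gives policy_rate = 6, within [0, 10].
Intervening on tariff: trade_balance = 6*tariff + 25. Reaching 139 requires tariff = 19, outside [0, 10].

set policy_rate = 6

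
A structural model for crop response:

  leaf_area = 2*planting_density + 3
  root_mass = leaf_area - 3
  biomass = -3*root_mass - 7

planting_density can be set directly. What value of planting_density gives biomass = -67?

planting_density = 10

Substituting into the root_mass equation gives root_mass = 2*planting_density.
biomass becomes -6*planting_density - 7.
Solve -6*planting_density - 7 = -67: planting_density = (-67 + 7) / -6 = 10.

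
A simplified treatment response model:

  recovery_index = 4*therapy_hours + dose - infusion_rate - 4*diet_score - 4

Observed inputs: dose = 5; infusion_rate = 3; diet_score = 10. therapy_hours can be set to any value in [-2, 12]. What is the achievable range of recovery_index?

Substituting into the recovery_index equation gives recovery_index = 4*therapy_hours - 42.
Linear in therapy_hours, so extremes are at the endpoints: therapy_hours = -2 gives recovery_index = -50; therapy_hours = 12 gives recovery_index = 6.

-50 to 6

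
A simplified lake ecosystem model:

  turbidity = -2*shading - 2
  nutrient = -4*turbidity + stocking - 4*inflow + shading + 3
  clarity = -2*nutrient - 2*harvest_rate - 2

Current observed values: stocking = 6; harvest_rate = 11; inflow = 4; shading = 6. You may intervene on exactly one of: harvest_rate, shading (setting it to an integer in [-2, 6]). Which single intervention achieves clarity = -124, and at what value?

set harvest_rate = 6

Intervening on harvest_rate: with other inputs at their observed values, clarity = -2*harvest_rate - 112. Solving for -124 gives harvest_rate = 6, within [-2, 6].
Intervening on shading: clarity = -18*shading - 26. Reaching -124 requires shading = 49/9, not an integer.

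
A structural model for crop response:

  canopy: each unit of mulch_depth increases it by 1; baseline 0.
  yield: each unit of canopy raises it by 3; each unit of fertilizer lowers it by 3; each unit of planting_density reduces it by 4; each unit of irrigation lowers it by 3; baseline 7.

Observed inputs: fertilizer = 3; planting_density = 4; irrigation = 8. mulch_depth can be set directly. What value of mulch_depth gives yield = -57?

Substituting into the yield equation gives yield = 3*mulch_depth - 42.
Solve 3*mulch_depth - 42 = -57: mulch_depth = (-57 + 42) / 3 = -5.

mulch_depth = -5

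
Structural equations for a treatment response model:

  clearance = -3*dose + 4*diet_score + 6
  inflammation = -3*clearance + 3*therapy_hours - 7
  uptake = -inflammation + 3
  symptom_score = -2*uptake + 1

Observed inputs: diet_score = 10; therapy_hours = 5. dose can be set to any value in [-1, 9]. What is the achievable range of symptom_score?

Substituting into the clearance equation gives clearance = -3*dose + 46.
inflammation becomes 9*dose - 130.
This gives uptake = -9*dose + 133.
This gives symptom_score = 18*dose - 265.
Linear in dose, so extremes are at the endpoints: dose = -1 gives symptom_score = -283; dose = 9 gives symptom_score = -103.

-283 to -103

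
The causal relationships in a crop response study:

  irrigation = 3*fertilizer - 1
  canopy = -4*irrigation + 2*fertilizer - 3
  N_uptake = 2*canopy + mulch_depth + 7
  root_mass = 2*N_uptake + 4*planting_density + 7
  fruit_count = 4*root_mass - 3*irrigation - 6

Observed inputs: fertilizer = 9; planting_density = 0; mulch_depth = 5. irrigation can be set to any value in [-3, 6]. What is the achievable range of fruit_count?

Intervening on irrigation fixes its value directly, overriding its dependence on fertilizer.
Substituting into the canopy equation gives canopy = -4*irrigation + 15.
Substituting into the N_uptake equation gives N_uptake = -8*irrigation + 42.
This gives root_mass = -16*irrigation + 91.
Substituting into the fruit_count equation gives fruit_count = -67*irrigation + 358.
Linear in irrigation, so extremes are at the endpoints: irrigation = -3 gives fruit_count = 559; irrigation = 6 gives fruit_count = -44.

-44 to 559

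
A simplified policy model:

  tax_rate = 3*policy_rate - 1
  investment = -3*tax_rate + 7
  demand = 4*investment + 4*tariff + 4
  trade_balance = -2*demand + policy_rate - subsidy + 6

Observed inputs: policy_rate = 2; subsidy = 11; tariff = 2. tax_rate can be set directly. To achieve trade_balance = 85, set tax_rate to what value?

tax_rate = 7

Intervening on tax_rate fixes its value directly, overriding its dependence on policy_rate.
Substituting into the demand equation gives demand = -12*tax_rate + 40.
Substituting into the trade_balance equation gives trade_balance = 24*tax_rate - 83.
Solve 24*tax_rate - 83 = 85: tax_rate = (85 + 83) / 24 = 7.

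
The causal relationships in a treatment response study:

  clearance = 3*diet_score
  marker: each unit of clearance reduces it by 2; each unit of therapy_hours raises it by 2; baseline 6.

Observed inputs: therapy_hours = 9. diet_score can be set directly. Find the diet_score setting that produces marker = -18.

Substituting into the marker equation gives marker = -6*diet_score + 24.
Solve -6*diet_score + 24 = -18: diet_score = (-18 - 24) / -6 = 7.

diet_score = 7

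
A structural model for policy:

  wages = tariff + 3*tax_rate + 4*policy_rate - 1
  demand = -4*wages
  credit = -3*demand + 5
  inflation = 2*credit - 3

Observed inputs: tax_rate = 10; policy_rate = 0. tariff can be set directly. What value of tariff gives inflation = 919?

tariff = 9

Substituting into the wages equation gives wages = tariff + 29.
Substituting into the demand equation gives demand = -4*tariff - 116.
Substituting into the credit equation gives credit = 12*tariff + 353.
Substituting into the inflation equation gives inflation = 24*tariff + 703.
Solve 24*tariff + 703 = 919: tariff = (919 - 703) / 24 = 9.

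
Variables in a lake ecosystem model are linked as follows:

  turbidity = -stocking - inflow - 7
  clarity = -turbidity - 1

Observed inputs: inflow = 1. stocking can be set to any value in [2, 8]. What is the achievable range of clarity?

Substituting into the turbidity equation gives turbidity = -stocking - 8.
Substituting into the clarity equation gives clarity = stocking + 7.
Linear in stocking, so extremes are at the endpoints: stocking = 2 gives clarity = 9; stocking = 8 gives clarity = 15.

9 to 15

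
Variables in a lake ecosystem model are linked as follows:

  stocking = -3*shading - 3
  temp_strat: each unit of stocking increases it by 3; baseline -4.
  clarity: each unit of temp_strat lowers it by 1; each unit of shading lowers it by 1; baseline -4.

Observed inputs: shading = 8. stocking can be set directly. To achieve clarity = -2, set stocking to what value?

Intervening on stocking fixes its value directly, overriding its dependence on shading.
Substituting into the clarity equation gives clarity = -3*stocking - 8.
Solve -3*stocking - 8 = -2: stocking = (-2 + 8) / -3 = -2.

stocking = -2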